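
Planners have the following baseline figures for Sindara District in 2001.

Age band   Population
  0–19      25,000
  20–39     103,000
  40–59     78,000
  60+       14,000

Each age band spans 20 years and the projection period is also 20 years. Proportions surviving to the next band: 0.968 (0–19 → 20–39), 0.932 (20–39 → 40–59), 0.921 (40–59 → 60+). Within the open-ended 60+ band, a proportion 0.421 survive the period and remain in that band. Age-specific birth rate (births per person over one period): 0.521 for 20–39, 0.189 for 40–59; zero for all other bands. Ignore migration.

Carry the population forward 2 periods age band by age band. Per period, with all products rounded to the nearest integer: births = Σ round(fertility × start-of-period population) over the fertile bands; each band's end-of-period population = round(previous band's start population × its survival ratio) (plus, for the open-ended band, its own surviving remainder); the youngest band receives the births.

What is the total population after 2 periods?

240658

Call the groups 1 to 4, youngest first.
Period 1:
Births: 103000 × 0.521 = 53663, 78000 × 0.189 = 14742 ⇒ total 68405
Group 2: 25000 × 0.968 = 24200
Group 3: 103000 × 0.932 = 95996
Group 4: 78000 × 0.921 + 14000 × 0.421 = 71838 + 5894 = 77732
End of period: [68405, 24200, 95996, 77732]
Period 2:
Births: 24200 × 0.521 = 12608, 95996 × 0.189 = 18143 ⇒ total 30751
Group 2: 68405 × 0.968 = 66216
Group 3: 24200 × 0.932 = 22554
Group 4: 95996 × 0.921 + 77732 × 0.421 = 88412 + 32725 = 121137
End of period: [30751, 66216, 22554, 121137]
Total after period 2: 30751 + 66216 + 22554 + 121137 = 240658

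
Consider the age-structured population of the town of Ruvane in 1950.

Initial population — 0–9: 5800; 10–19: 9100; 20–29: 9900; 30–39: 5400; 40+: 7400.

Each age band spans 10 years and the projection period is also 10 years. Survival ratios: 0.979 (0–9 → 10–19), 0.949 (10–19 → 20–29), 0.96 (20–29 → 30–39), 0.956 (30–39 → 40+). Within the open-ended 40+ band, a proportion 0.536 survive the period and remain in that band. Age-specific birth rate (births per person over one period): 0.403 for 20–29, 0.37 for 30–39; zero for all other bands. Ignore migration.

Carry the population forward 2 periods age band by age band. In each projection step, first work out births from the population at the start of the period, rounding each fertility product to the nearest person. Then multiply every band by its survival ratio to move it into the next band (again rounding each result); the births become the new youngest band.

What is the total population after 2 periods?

40516

[period 1]
Births: 9900 × 0.403 = 3990 ; 5400 × 0.37 = 1998 — total 5988
10–19: 5800 × 0.979 = 5678
20–29: 9100 × 0.949 = 8636
30–39: 9900 × 0.96 = 9504
40+: 5400 × 0.956 + 7400 × 0.536 = 5162 + 3966 = 9128
→ [5988, 5678, 8636, 9504, 9128]
[period 2]
Births: 8636 × 0.403 = 3480 ; 9504 × 0.37 = 3516 — total 6996
10–19: 5988 × 0.979 = 5862
20–29: 5678 × 0.949 = 5388
30–39: 8636 × 0.96 = 8291
40+: 9504 × 0.956 + 9128 × 0.536 = 9086 + 4893 = 13979
→ [6996, 5862, 5388, 8291, 13979]
Total after period 2: 6996 + 5862 + 5388 + 8291 + 13979 = 40516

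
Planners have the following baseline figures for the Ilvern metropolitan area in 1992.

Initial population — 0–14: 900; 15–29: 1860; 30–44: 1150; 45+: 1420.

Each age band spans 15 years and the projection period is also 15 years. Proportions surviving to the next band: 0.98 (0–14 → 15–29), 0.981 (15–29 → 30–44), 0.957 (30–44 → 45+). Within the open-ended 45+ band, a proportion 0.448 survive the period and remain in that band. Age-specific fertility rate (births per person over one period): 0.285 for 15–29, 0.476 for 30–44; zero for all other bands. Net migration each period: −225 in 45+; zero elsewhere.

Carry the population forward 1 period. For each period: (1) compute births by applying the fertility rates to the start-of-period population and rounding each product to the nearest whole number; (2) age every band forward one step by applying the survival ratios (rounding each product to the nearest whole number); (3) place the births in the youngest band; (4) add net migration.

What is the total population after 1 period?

5296

Numbering the groups 1..4 from youngest to oldest:
Period 1.
Births: 1860 × 0.285 = 530 ; 1150 × 0.476 = 547 ⇒ total 1077
Group 2: 900 × 0.98 = 882
Group 3: 1860 × 0.981 = 1825
Group 4: 1150 × 0.957 + 1420 × 0.448 = 1101 + 636 = 1737
Net migration: Group 4 − 225 → 1512
→ [1077, 882, 1825, 1512]
Total after period 1: 1077 + 882 + 1825 + 1512 = 5296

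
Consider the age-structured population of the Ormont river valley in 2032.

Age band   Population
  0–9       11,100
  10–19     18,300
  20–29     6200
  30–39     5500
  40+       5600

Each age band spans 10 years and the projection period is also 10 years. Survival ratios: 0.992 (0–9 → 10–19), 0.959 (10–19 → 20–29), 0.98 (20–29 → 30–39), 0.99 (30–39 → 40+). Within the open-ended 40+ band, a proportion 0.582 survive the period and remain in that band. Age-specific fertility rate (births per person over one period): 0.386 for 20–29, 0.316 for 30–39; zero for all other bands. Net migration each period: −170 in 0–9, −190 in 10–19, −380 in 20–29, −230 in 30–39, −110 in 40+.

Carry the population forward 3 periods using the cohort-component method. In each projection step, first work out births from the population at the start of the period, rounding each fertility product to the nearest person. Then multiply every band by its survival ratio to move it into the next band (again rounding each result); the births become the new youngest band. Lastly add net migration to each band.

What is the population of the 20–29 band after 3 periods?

3206

Period 1:
Births: 6200 × 0.386 = 2393, 5500 × 0.316 = 1738 → total 4131
10–19: 11100 × 0.992 = 11011
20–29: 18300 × 0.959 = 17550
30–39: 6200 × 0.98 = 6076
40+: 5500 × 0.99 + 5600 × 0.582 = 5445 + 3259 = 8704
Net migration: 0–9 − 170 → 3961; 10–19 − 190 → 10821; 20–29 − 380 → 17170; 30–39 − 230 → 5846; 40+ − 110 → 8594
→ [3961, 10821, 17170, 5846, 8594]
Period 2:
Births: 17170 × 0.386 = 6628, 5846 × 0.316 = 1847 → total 8475
10–19: 3961 × 0.992 = 3929
20–29: 10821 × 0.959 = 10377
30–39: 17170 × 0.98 = 16827
40+: 5846 × 0.99 + 8594 × 0.582 = 5788 + 5002 = 10790
Net migration: 0–9 − 170 → 8305; 10–19 − 190 → 3739; 20–29 − 380 → 9997; 30–39 − 230 → 16597; 40+ − 110 → 10680
→ [8305, 3739, 9997, 16597, 10680]
Period 3:
Births: 9997 × 0.386 = 3859, 16597 × 0.316 = 5245 → total 9104
10–19: 8305 × 0.992 = 8239
20–29: 3739 × 0.959 = 3586
30–39: 9997 × 0.98 = 9797
40+: 16597 × 0.99 + 10680 × 0.582 = 16431 + 6216 = 22647
Net migration: 0–9 − 170 → 8934; 10–19 − 190 → 8049; 20–29 − 380 → 3206; 30–39 − 230 → 9567; 40+ − 110 → 22537
→ [8934, 8049, 3206, 9567, 22537]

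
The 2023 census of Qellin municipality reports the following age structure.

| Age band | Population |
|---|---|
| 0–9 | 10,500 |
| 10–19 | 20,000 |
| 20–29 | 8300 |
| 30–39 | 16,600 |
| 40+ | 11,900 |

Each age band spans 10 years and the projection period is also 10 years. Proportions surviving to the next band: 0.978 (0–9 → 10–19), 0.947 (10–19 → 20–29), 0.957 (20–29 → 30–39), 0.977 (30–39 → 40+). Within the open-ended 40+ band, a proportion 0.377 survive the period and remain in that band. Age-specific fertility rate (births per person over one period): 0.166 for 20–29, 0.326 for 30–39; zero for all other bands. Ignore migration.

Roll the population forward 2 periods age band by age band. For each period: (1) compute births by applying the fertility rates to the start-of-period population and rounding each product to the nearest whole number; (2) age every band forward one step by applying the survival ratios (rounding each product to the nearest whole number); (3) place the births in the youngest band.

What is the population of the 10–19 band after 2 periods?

[period 1]
Births: 8300 × 0.166 = 1378 ; 16600 × 0.326 = 5412 — total 6790
10–19: 10500 × 0.978 = 10269
20–29: 20000 × 0.947 = 18940
30–39: 8300 × 0.957 = 7943
40+: 16600 × 0.977 + 11900 × 0.377 = 16218 + 4486 = 20704
Giving 6790 / 10269 / 18940 / 7943 / 20704.
[period 2]
Births: 18940 × 0.166 = 3144 ; 7943 × 0.326 = 2589 — total 5733
10–19: 6790 × 0.978 = 6641
20–29: 10269 × 0.947 = 9725
30–39: 18940 × 0.957 = 18126
40+: 7943 × 0.977 + 20704 × 0.377 = 7760 + 7805 = 15565
Giving 5733 / 6641 / 9725 / 18126 / 15565.

6641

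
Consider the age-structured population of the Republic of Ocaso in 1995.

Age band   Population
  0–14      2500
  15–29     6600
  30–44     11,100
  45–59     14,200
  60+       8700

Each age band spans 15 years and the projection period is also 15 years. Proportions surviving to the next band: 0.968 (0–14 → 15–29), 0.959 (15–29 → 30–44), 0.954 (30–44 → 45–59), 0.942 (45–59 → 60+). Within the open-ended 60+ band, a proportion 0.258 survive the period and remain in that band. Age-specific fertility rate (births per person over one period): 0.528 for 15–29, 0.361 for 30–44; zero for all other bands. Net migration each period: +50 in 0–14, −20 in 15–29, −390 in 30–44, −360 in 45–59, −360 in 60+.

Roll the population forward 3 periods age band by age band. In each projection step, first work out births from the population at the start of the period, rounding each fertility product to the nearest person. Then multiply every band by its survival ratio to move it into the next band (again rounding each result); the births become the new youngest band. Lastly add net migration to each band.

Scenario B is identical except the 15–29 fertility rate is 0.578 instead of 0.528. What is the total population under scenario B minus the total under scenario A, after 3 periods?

[period 1]
Births: 6600 × 0.528 = 3485  |  11100 × 0.361 = 4007 → total 7492
15–29: 2500 × 0.968 = 2420
30–44: 6600 × 0.959 = 6329
45–59: 11100 × 0.954 = 10589
60+: 14200 × 0.942 + 8700 × 0.258 = 13376 + 2245 = 15621
Net migration: 0–14 + 50 → 7542; 15–29 − 20 → 2400; 30–44 − 390 → 5939; 45–59 − 360 → 10229; 60+ − 360 → 15261
Population now: 0–14=7542, 15–29=2400, 30–44=5939, 45–59=10229, 60+=15261
[period 2]
Births: 2400 × 0.528 = 1267  |  5939 × 0.361 = 2144 → total 3411
15–29: 7542 × 0.968 = 7301
30–44: 2400 × 0.959 = 2302
45–59: 5939 × 0.954 = 5666
60+: 10229 × 0.942 + 15261 × 0.258 = 9636 + 3937 = 13573
Net migration: 0–14 + 50 → 3461; 15–29 − 20 → 7281; 30–44 − 390 → 1912; 45–59 − 360 → 5306; 60+ − 360 → 13213
Population now: 0–14=3461, 15–29=7281, 30–44=1912, 45–59=5306, 60+=13213
[period 3]
Births: 7281 × 0.528 = 3844  |  1912 × 0.361 = 690 → total 4534
15–29: 3461 × 0.968 = 3350
30–44: 7281 × 0.959 = 6982
45–59: 1912 × 0.954 = 1824
60+: 5306 × 0.942 + 13213 × 0.258 = 4998 + 3409 = 8407
Net migration: 0–14 + 50 → 4584; 15–29 − 20 → 3330; 30–44 − 390 → 6592; 45–59 − 360 → 1464; 60+ − 360 → 8047
Population now: 0–14=4584, 15–29=3330, 30–44=6592, 45–59=1464, 60+=8047
Scenario A total after 3 periods: 24017
Scenario B projection —
[period 1]
Births: 6600 × 0.578 = 3815  |  11100 × 0.361 = 4007 → total 7822
15–29: 2500 × 0.968 = 2420
30–44: 6600 × 0.959 = 6329
45–59: 11100 × 0.954 = 10589
60+: 14200 × 0.942 + 8700 × 0.258 = 13376 + 2245 = 15621
Net migration: 0–14 + 50 → 7872; 15–29 − 20 → 2400; 30–44 − 390 → 5939; 45–59 − 360 → 10229; 60+ − 360 → 15261
Population now: 0–14=7872, 15–29=2400, 30–44=5939, 45–59=10229, 60+=15261
[period 2]
Births: 2400 × 0.578 = 1387  |  5939 × 0.361 = 2144 → total 3531
15–29: 7872 × 0.968 = 7620
30–44: 2400 × 0.959 = 2302
45–59: 5939 × 0.954 = 5666
60+: 10229 × 0.942 + 15261 × 0.258 = 9636 + 3937 = 13573
Net migration: 0–14 + 50 → 3581; 15–29 − 20 → 7600; 30–44 − 390 → 1912; 45–59 − 360 → 5306; 60+ − 360 → 13213
Population now: 0–14=3581, 15–29=7600, 30–44=1912, 45–59=5306, 60+=13213
[period 3]
Births: 7600 × 0.578 = 4393  |  1912 × 0.361 = 690 → total 5083
15–29: 3581 × 0.968 = 3466
30–44: 7600 × 0.959 = 7288
45–59: 1912 × 0.954 = 1824
60+: 5306 × 0.942 + 13213 × 0.258 = 4998 + 3409 = 8407
Net migration: 0–14 + 50 → 5133; 15–29 − 20 → 3446; 30–44 − 390 → 6898; 45–59 − 360 → 1464; 60+ − 360 → 8047
Population now: 0–14=5133, 15–29=3446, 30–44=6898, 45–59=1464, 60+=8047
Scenario B total after 3 periods: 24988
Difference B − A = 24988 − 24017 = 971

971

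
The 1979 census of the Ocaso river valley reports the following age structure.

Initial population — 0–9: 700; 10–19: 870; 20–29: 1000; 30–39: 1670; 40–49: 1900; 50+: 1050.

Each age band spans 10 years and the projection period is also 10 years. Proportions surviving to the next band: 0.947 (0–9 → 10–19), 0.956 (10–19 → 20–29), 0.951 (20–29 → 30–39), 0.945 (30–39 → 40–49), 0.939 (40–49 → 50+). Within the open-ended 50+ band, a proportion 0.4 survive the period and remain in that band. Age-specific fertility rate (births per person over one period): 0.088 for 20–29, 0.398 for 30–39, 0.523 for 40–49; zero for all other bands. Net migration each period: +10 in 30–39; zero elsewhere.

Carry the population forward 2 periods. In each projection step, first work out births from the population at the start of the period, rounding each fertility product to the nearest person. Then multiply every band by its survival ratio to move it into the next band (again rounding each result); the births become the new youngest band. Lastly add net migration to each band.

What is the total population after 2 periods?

[period 1]
Births: 1000 * 0.088 = 88, 1670 * 0.398 = 665, 1900 * 0.523 = 994 → 1747
10–19: 700 * 0.947 = 663
20–29: 870 * 0.956 = 832
30–39: 1000 * 0.951 = 951
40–49: 1670 * 0.945 = 1578
50+: 1900 * 0.939 + 1050 * 0.4 = 1784 + 420 = 2204
Net migration: 30–39 + 10 → 961
→ [1747, 663, 832, 961, 1578, 2204]
[period 2]
Births: 832 * 0.088 = 73, 961 * 0.398 = 382, 1578 * 0.523 = 825 → 1280
10–19: 1747 * 0.947 = 1654
20–29: 663 * 0.956 = 634
30–39: 832 * 0.951 = 791
40–49: 961 * 0.945 = 908
50+: 1578 * 0.939 + 2204 * 0.4 = 1482 + 882 = 2364
Net migration: 30–39 + 10 → 801
→ [1280, 1654, 634, 801, 908, 2364]
Total after period 2: 1280 + 1654 + 634 + 801 + 908 + 2364 = 7641

7641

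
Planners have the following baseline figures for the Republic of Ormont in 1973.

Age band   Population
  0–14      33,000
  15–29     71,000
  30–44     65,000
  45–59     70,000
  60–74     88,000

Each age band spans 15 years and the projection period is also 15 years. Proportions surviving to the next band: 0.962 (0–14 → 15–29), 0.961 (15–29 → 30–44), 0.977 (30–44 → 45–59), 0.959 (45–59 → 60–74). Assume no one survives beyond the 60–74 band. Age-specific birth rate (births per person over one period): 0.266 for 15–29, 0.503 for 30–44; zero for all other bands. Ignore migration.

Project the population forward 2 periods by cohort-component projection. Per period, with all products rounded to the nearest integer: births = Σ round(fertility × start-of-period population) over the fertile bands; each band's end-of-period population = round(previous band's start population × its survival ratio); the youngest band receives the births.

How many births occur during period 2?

42764

(Bands numbered youngest = 1 to oldest = 5.)
[period 1]
Births: 71000 × 0.266 = 18886  |  65000 × 0.503 = 32695 → 51581
Band 2: 33000 × 0.962 = 31746
Band 3: 71000 × 0.961 = 68231
Band 4: 65000 × 0.977 = 63505
Band 5: 70000 × 0.959 = 67130
→ [51581, 31746, 68231, 63505, 67130]
[period 2]
Births: 31746 × 0.266 = 8444  |  68231 × 0.503 = 34320 → 42764
Band 2: 51581 × 0.962 = 49621
Band 3: 31746 × 0.961 = 30508
Band 4: 68231 × 0.977 = 66662
Band 5: 63505 × 0.959 = 60901
→ [42764, 49621, 30508, 66662, 60901]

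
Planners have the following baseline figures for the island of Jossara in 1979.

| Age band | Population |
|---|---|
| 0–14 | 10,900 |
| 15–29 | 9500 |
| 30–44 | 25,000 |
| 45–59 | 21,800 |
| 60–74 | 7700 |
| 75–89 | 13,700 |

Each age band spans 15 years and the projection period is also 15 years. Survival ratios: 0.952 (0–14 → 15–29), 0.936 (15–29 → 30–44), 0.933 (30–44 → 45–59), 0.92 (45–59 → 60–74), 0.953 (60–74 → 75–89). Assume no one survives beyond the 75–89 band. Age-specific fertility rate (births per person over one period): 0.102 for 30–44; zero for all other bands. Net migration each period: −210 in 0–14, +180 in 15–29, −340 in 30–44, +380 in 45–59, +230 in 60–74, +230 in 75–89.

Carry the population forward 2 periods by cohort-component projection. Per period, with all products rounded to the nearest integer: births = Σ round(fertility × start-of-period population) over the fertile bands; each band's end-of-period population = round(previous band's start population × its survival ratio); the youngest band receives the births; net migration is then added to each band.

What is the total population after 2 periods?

(Bands numbered youngest = 1 to oldest = 6.)
After projecting period 1:
Births: 25000 * 0.102 = 2550
Band 2: 10900 * 0.952 = 10377
Band 3: 9500 * 0.936 = 8892
Band 4: 25000 * 0.933 = 23325
Band 5: 21800 * 0.92 = 20056
Band 6: 7700 * 0.953 = 7338
Net migration: Band 1 − 210 → 2340; Band 2 + 180 → 10557; Band 3 − 340 → 8552; Band 4 + 380 → 23705; Band 5 + 230 → 20286; Band 6 + 230 → 7568
→ [2340, 10557, 8552, 23705, 20286, 7568]
After projecting period 2:
Births: 8552 * 0.102 = 872
Band 2: 2340 * 0.952 = 2228
Band 3: 10557 * 0.936 = 9881
Band 4: 8552 * 0.933 = 7979
Band 5: 23705 * 0.92 = 21809
Band 6: 20286 * 0.953 = 19333
Net migration: Band 1 − 210 → 662; Band 2 + 180 → 2408; Band 3 − 340 → 9541; Band 4 + 380 → 8359; Band 5 + 230 → 22039; Band 6 + 230 → 19563
→ [662, 2408, 9541, 8359, 22039, 19563]
Total after period 2: 662 + 2408 + 9541 + 8359 + 22039 + 19563 = 62572

62572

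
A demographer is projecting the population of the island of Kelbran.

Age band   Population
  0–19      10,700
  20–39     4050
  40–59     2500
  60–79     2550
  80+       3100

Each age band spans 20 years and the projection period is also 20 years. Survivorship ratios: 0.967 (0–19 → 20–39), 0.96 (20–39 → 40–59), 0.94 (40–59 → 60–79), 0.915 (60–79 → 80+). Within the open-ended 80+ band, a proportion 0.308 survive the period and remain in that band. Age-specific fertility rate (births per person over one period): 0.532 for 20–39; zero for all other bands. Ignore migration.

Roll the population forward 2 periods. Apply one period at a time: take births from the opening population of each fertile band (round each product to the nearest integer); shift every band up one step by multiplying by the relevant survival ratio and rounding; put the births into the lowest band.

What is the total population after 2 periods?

24340

Numbering the groups 1..5 from youngest to oldest:
After projecting period 1:
Births: 4050 * 0.532 = 2155
Group 2: 10700 * 0.967 = 10347
Group 3: 4050 * 0.96 = 3888
Group 4: 2500 * 0.94 = 2350
Group 5: 2550 * 0.915 + 3100 * 0.308 = 2333 + 955 = 3288
End of period: [2155, 10347, 3888, 2350, 3288]
After projecting period 2:
Births: 10347 * 0.532 = 5505
Group 2: 2155 * 0.967 = 2084
Group 3: 10347 * 0.96 = 9933
Group 4: 3888 * 0.94 = 3655
Group 5: 2350 * 0.915 + 3288 * 0.308 = 2150 + 1013 = 3163
End of period: [5505, 2084, 9933, 3655, 3163]
Total after period 2: 5505 + 2084 + 9933 + 3655 + 3163 = 24340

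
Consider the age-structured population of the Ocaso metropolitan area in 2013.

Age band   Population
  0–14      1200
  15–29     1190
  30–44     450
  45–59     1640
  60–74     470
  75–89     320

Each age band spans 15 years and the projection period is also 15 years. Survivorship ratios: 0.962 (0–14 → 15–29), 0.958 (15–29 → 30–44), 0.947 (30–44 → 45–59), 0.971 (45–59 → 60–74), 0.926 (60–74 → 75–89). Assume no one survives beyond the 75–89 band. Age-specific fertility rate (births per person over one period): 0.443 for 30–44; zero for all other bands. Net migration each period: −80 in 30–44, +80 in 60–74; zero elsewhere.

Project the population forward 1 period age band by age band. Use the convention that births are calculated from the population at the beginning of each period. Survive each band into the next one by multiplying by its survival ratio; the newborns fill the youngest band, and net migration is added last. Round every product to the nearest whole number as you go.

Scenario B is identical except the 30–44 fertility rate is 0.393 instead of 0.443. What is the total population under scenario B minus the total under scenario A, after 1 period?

[period 1]
Births: 450 * 0.443 = 199
15–29: 1200 * 0.962 = 1154
30–44: 1190 * 0.958 = 1140
45–59: 450 * 0.947 = 426
60–74: 1640 * 0.971 = 1592
75–89: 470 * 0.926 = 435
Net migration: 30–44 − 80 → 1060; 60–74 + 80 → 1672
Giving 199 / 1154 / 1060 / 426 / 1672 / 435.
Scenario A total after 1 period: 4946
Scenario B projection —
[period 1]
Births: 450 * 0.393 = 177
15–29: 1200 * 0.962 = 1154
30–44: 1190 * 0.958 = 1140
45–59: 450 * 0.947 = 426
60–74: 1640 * 0.971 = 1592
75–89: 470 * 0.926 = 435
Net migration: 30–44 − 80 → 1060; 60–74 + 80 → 1672
Giving 177 / 1154 / 1060 / 426 / 1672 / 435.
Scenario B total after 1 period: 4924
Difference B − A = 4924 − 4946 = -22

-22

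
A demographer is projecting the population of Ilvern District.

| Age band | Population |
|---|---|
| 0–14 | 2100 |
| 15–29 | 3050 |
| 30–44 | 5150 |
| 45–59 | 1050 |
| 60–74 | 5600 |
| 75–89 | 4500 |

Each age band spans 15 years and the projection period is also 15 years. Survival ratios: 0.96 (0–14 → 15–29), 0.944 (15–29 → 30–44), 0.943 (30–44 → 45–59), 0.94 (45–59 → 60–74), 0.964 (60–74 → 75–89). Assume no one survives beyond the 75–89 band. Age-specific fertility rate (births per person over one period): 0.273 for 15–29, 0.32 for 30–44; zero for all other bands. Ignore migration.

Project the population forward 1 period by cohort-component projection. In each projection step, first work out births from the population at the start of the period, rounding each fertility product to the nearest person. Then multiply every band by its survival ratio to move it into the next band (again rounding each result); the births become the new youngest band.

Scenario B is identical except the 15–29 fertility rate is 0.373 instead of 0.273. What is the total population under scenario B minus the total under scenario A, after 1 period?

305

Let band 1 be 0–14 through band 6 = 75–89.
Period 1.
Births: 3050 × 0.273 = 833, 5150 × 0.32 = 1648 — total 2481
Band 2: 2100 × 0.96 = 2016
Band 3: 3050 × 0.944 = 2879
Band 4: 5150 × 0.943 = 4856
Band 5: 1050 × 0.94 = 987
Band 6: 5600 × 0.964 = 5398
End of period: [2481, 2016, 2879, 4856, 987, 5398]
Scenario A total after 1 period: 18617
Scenario B projection —
Period 1.
Births: 3050 × 0.373 = 1138, 5150 × 0.32 = 1648 — total 2786
Band 2: 2100 × 0.96 = 2016
Band 3: 3050 × 0.944 = 2879
Band 4: 5150 × 0.943 = 4856
Band 5: 1050 × 0.94 = 987
Band 6: 5600 × 0.964 = 5398
End of period: [2786, 2016, 2879, 4856, 987, 5398]
Scenario B total after 1 period: 18922
Difference B − A = 18922 − 18617 = 305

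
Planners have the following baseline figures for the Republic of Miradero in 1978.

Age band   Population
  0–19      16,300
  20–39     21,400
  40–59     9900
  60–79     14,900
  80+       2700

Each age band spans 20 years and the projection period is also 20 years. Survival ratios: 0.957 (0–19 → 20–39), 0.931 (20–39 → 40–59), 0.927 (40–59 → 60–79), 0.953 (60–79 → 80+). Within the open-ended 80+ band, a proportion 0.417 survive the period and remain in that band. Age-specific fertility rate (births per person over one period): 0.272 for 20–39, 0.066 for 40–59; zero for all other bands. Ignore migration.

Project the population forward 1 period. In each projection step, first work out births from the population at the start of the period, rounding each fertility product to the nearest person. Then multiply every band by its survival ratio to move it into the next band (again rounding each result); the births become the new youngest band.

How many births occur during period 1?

6474

Numbering the bands 1..5 from youngest to oldest:
Period 1.
Births: 21400 × 0.272 = 5821, 9900 × 0.066 = 653 → total 6474
Band 2: 16300 × 0.957 = 15599
Band 3: 21400 × 0.931 = 19923
Band 4: 9900 × 0.927 = 9177
Band 5: 14900 × 0.953 + 2700 × 0.417 = 14200 + 1126 = 15326
Population now: 0–19=6474, 20–39=15599, 40–59=19923, 60–79=9177, 80+=15326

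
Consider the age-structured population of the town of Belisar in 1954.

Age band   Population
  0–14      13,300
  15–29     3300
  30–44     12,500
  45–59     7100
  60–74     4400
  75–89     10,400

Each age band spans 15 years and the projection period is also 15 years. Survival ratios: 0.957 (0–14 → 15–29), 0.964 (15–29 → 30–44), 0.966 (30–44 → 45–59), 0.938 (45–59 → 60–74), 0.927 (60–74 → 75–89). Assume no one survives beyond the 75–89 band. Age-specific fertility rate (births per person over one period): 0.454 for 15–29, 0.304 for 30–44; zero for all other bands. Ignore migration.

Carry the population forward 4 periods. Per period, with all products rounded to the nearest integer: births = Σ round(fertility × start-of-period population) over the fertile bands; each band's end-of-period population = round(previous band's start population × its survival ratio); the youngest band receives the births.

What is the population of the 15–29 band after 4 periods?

5773

Let band 1 be 0–14 through band 6 = 75–89.
[period 1]
Births: 3300 × 0.454 = 1498  |  12500 × 0.304 = 3800 → total 5298
Band 2: 13300 × 0.957 = 12728
Band 3: 3300 × 0.964 = 3181
Band 4: 12500 × 0.966 = 12075
Band 5: 7100 × 0.938 = 6660
Band 6: 4400 × 0.927 = 4079
→ [5298, 12728, 3181, 12075, 6660, 4079]
[period 2]
Births: 12728 × 0.454 = 5779  |  3181 × 0.304 = 967 → total 6746
Band 2: 5298 × 0.957 = 5070
Band 3: 12728 × 0.964 = 12270
Band 4: 3181 × 0.966 = 3073
Band 5: 12075 × 0.938 = 11326
Band 6: 6660 × 0.927 = 6174
→ [6746, 5070, 12270, 3073, 11326, 6174]
[period 3]
Births: 5070 × 0.454 = 2302  |  12270 × 0.304 = 3730 → total 6032
Band 2: 6746 × 0.957 = 6456
Band 3: 5070 × 0.964 = 4887
Band 4: 12270 × 0.966 = 11853
Band 5: 3073 × 0.938 = 2882
Band 6: 11326 × 0.927 = 10499
→ [6032, 6456, 4887, 11853, 2882, 10499]
[period 4]
Births: 6456 × 0.454 = 2931  |  4887 × 0.304 = 1486 → total 4417
Band 2: 6032 × 0.957 = 5773
Band 3: 6456 × 0.964 = 6224
Band 4: 4887 × 0.966 = 4721
Band 5: 11853 × 0.938 = 11118
Band 6: 2882 × 0.927 = 2672
→ [4417, 5773, 6224, 4721, 11118, 2672]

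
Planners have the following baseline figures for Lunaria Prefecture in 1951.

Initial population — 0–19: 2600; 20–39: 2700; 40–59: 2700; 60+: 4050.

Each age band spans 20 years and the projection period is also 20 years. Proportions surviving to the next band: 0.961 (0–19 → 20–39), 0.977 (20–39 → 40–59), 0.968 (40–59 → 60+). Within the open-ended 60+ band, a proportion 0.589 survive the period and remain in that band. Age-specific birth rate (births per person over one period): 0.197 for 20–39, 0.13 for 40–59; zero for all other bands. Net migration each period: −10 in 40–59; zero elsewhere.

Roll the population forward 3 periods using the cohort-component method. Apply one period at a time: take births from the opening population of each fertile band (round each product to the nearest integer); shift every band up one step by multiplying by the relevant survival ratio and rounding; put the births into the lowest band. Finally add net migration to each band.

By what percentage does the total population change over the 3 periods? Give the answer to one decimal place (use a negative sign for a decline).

-36.2

Period 1:
Births: 2700 × 0.197 = 532, 2700 × 0.13 = 351 — total 883
20–39: 2600 × 0.961 = 2499
40–59: 2700 × 0.977 = 2638
60+: 2700 × 0.968 + 4050 × 0.589 = 2614 + 2385 = 4999
Net migration: 40–59 − 10 → 2628
Giving 883 / 2499 / 2628 / 4999.
Period 2:
Births: 2499 × 0.197 = 492, 2628 × 0.13 = 342 — total 834
20–39: 883 × 0.961 = 849
40–59: 2499 × 0.977 = 2442
60+: 2628 × 0.968 + 4999 × 0.589 = 2544 + 2944 = 5488
Net migration: 40–59 − 10 → 2432
Giving 834 / 849 / 2432 / 5488.
Period 3:
Births: 849 × 0.197 = 167, 2432 × 0.13 = 316 — total 483
20–39: 834 × 0.961 = 801
40–59: 849 × 0.977 = 829
60+: 2432 × 0.968 + 5488 × 0.589 = 2354 + 3232 = 5586
Net migration: 40–59 − 10 → 819
Giving 483 / 801 / 819 / 5586.
Total: 12050 → 7689; change = -4361; percentage change = -36.2%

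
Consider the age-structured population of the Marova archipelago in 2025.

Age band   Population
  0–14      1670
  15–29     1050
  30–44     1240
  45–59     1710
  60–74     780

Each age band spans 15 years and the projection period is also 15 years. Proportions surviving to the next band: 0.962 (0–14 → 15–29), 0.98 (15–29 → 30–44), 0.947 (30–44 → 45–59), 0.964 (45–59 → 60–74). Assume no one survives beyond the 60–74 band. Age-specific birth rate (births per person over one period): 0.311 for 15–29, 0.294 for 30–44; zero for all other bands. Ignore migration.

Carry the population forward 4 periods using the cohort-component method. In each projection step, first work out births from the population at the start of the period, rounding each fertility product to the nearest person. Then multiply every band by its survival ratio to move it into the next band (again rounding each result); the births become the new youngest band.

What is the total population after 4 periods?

Period 1.
Births: 1050 * 0.311 = 327  |  1240 * 0.294 = 365 — total 692
15–29: 1670 * 0.962 = 1607
30–44: 1050 * 0.98 = 1029
45–59: 1240 * 0.947 = 1174
60–74: 1710 * 0.964 = 1648
Population now: 0–14=692, 15–29=1607, 30–44=1029, 45–59=1174, 60–74=1648
Period 2.
Births: 1607 * 0.311 = 500  |  1029 * 0.294 = 303 — total 803
15–29: 692 * 0.962 = 666
30–44: 1607 * 0.98 = 1575
45–59: 1029 * 0.947 = 974
60–74: 1174 * 0.964 = 1132
Population now: 0–14=803, 15–29=666, 30–44=1575, 45–59=974, 60–74=1132
Period 3.
Births: 666 * 0.311 = 207  |  1575 * 0.294 = 463 — total 670
15–29: 803 * 0.962 = 772
30–44: 666 * 0.98 = 653
45–59: 1575 * 0.947 = 1492
60–74: 974 * 0.964 = 939
Population now: 0–14=670, 15–29=772, 30–44=653, 45–59=1492, 60–74=939
Period 4.
Births: 772 * 0.311 = 240  |  653 * 0.294 = 192 — total 432
15–29: 670 * 0.962 = 645
30–44: 772 * 0.98 = 757
45–59: 653 * 0.947 = 618
60–74: 1492 * 0.964 = 1438
Population now: 0–14=432, 15–29=645, 30–44=757, 45–59=618, 60–74=1438
Total after period 4: 432 + 645 + 757 + 618 + 1438 = 3890

3890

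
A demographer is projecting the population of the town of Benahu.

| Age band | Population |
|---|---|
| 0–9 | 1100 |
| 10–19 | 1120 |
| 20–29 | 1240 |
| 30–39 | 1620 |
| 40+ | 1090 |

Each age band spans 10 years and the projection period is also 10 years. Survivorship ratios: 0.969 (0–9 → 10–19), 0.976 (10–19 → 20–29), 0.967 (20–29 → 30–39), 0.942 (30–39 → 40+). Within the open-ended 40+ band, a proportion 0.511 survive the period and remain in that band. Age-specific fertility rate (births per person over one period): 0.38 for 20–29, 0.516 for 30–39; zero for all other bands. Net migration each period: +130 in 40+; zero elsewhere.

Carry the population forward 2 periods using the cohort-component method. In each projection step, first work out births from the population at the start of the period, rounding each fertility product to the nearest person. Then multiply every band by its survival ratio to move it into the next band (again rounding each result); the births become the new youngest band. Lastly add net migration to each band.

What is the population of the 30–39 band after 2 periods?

1057

Let group 1 be 0–9 through group 5 = 40+.
After projecting period 1:
Births: 1240 × 0.38 = 471, 1620 × 0.516 = 836 → total 1307
Group 2: 1100 × 0.969 = 1066
Group 3: 1120 × 0.976 = 1093
Group 4: 1240 × 0.967 = 1199
Group 5: 1620 × 0.942 + 1090 × 0.511 = 1526 + 557 = 2083
Net migration: Group 5 + 130 → 2213
End of period: [1307, 1066, 1093, 1199, 2213]
After projecting period 2:
Births: 1093 × 0.38 = 415, 1199 × 0.516 = 619 → total 1034
Group 2: 1307 × 0.969 = 1266
Group 3: 1066 × 0.976 = 1040
Group 4: 1093 × 0.967 = 1057
Group 5: 1199 × 0.942 + 2213 × 0.511 = 1129 + 1131 = 2260
Net migration: Group 5 + 130 → 2390
End of period: [1034, 1266, 1040, 1057, 2390]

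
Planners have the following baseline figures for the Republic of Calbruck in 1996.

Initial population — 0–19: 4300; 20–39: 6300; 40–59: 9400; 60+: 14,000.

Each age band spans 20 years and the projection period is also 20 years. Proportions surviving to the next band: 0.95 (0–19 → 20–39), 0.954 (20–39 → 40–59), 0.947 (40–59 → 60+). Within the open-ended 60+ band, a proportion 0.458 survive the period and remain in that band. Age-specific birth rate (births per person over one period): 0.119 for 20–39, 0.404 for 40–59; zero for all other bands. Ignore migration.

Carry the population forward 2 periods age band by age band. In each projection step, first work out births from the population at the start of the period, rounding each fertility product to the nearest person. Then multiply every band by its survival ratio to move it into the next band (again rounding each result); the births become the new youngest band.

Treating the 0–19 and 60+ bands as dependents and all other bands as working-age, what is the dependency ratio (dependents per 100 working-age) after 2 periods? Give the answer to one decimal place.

— Period 1 —
Births: 6300 * 0.119 = 750, 9400 * 0.404 = 3798 ⇒ total 4548
20–39: 4300 * 0.95 = 4085
40–59: 6300 * 0.954 = 6010
60+: 9400 * 0.947 + 14000 * 0.458 = 8902 + 6412 = 15314
End of period: [4548, 4085, 6010, 15314]
— Period 2 —
Births: 4085 * 0.119 = 486, 6010 * 0.404 = 2428 ⇒ total 2914
20–39: 4548 * 0.95 = 4321
40–59: 4085 * 0.954 = 3897
60+: 6010 * 0.947 + 15314 * 0.458 = 5691 + 7014 = 12705
End of period: [2914, 4321, 3897, 12705]
Dependents (band 0–19 + band 60+) = 2914 + 12705 = 15619; working-age = 8218; ratio = 15619/8218 × 100 = 190.1

190.1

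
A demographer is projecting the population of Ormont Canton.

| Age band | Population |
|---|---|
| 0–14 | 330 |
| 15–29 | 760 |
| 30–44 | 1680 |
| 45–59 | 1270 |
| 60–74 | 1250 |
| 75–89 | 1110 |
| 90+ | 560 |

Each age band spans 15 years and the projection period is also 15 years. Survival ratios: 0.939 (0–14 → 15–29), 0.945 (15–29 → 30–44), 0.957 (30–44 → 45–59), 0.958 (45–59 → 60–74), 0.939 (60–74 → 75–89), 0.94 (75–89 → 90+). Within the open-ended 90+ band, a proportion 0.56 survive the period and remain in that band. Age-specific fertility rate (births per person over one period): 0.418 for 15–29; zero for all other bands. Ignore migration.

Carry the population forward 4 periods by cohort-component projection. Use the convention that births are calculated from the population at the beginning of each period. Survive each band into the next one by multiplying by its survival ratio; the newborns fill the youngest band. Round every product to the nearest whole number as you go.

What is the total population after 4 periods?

3985

Let band 1 be 0–14 through band 7 = 90+.
[period 1]
Births: 760 × 0.418 = 318
Band 2: 330 × 0.939 = 310
Band 3: 760 × 0.945 = 718
Band 4: 1680 × 0.957 = 1608
Band 5: 1270 × 0.958 = 1217
Band 6: 1250 × 0.939 = 1174
Band 7: 1110 × 0.94 + 560 × 0.56 = 1043 + 314 = 1357
End of period: [318, 310, 718, 1608, 1217, 1174, 1357]
[period 2]
Births: 310 × 0.418 = 130
Band 2: 318 × 0.939 = 299
Band 3: 310 × 0.945 = 293
Band 4: 718 × 0.957 = 687
Band 5: 1608 × 0.958 = 1540
Band 6: 1217 × 0.939 = 1143
Band 7: 1174 × 0.94 + 1357 × 0.56 = 1104 + 760 = 1864
End of period: [130, 299, 293, 687, 1540, 1143, 1864]
[period 3]
Births: 299 × 0.418 = 125
Band 2: 130 × 0.939 = 122
Band 3: 299 × 0.945 = 283
Band 4: 293 × 0.957 = 280
Band 5: 687 × 0.958 = 658
Band 6: 1540 × 0.939 = 1446
Band 7: 1143 × 0.94 + 1864 × 0.56 = 1074 + 1044 = 2118
End of period: [125, 122, 283, 280, 658, 1446, 2118]
[period 4]
Births: 122 × 0.418 = 51
Band 2: 125 × 0.939 = 117
Band 3: 122 × 0.945 = 115
Band 4: 283 × 0.957 = 271
Band 5: 280 × 0.958 = 268
Band 6: 658 × 0.939 = 618
Band 7: 1446 × 0.94 + 2118 × 0.56 = 1359 + 1186 = 2545
End of period: [51, 117, 115, 271, 268, 618, 2545]
Total after period 4: 51 + 117 + 115 + 271 + 268 + 618 + 2545 = 3985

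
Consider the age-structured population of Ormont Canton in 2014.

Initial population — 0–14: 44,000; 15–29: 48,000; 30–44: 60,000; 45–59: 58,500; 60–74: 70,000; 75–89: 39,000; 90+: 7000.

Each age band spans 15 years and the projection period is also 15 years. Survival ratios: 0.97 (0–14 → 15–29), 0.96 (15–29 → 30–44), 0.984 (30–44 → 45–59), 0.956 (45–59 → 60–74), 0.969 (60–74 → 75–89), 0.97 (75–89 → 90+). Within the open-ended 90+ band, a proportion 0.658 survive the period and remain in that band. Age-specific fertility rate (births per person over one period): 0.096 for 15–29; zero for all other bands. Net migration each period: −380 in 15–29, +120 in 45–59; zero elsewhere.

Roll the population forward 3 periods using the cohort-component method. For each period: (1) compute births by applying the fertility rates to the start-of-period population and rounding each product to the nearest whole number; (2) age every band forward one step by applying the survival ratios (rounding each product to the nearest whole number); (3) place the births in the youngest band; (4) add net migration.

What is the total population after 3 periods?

Call the bands 1 to 7, youngest first.
— Period 1 —
Births: 48000 * 0.096 = 4608
Band 2: 44000 * 0.97 = 42680
Band 3: 48000 * 0.96 = 46080
Band 4: 60000 * 0.984 = 59040
Band 5: 58500 * 0.956 = 55926
Band 6: 70000 * 0.969 = 67830
Band 7: 39000 * 0.97 + 7000 * 0.658 = 37830 + 4606 = 42436
Net migration: Band 2 − 380 → 42300; Band 4 + 120 → 59160
Population now: 0–14=4608, 15–29=42300, 30–44=46080, 45–59=59160, 60–74=55926, 75–89=67830, 90+=42436
— Period 2 —
Births: 42300 * 0.096 = 4061
Band 2: 4608 * 0.97 = 4470
Band 3: 42300 * 0.96 = 40608
Band 4: 46080 * 0.984 = 45343
Band 5: 59160 * 0.956 = 56557
Band 6: 55926 * 0.969 = 54192
Band 7: 67830 * 0.97 + 42436 * 0.658 = 65795 + 27923 = 93718
Net migration: Band 2 − 380 → 4090; Band 4 + 120 → 45463
Population now: 0–14=4061, 15–29=4090, 30–44=40608, 45–59=45463, 60–74=56557, 75–89=54192, 90+=93718
— Period 3 —
Births: 4090 * 0.096 = 393
Band 2: 4061 * 0.97 = 3939
Band 3: 4090 * 0.96 = 3926
Band 4: 40608 * 0.984 = 39958
Band 5: 45463 * 0.956 = 43463
Band 6: 56557 * 0.969 = 54804
Band 7: 54192 * 0.97 + 93718 * 0.658 = 52566 + 61666 = 114232
Net migration: Band 2 − 380 → 3559; Band 4 + 120 → 40078
Population now: 0–14=393, 15–29=3559, 30–44=3926, 45–59=40078, 60–74=43463, 75–89=54804, 90+=114232
Total after period 3: 393 + 3559 + 3926 + 40078 + 43463 + 54804 + 114232 = 260455

260455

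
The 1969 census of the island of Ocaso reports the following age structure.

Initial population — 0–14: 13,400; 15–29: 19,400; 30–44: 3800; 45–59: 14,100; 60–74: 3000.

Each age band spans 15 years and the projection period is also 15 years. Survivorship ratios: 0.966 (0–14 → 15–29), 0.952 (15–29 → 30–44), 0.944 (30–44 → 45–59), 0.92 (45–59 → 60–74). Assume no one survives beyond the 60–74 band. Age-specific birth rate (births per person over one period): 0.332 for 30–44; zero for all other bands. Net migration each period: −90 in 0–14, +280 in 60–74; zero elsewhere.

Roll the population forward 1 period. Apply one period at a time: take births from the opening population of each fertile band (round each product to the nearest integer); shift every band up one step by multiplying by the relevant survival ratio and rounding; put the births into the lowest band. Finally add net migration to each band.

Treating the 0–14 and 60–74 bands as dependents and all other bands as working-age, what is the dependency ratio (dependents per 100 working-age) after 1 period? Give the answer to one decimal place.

41.2

— Period 1 —
Births: 3800 * 0.332 = 1262
15–29: 13400 * 0.966 = 12944
30–44: 19400 * 0.952 = 18469
45–59: 3800 * 0.944 = 3587
60–74: 14100 * 0.92 = 12972
Net migration: 0–14 − 90 → 1172; 60–74 + 280 → 13252
End of period: [1172, 12944, 18469, 3587, 13252]
Dependents (band 0–14 + band 60–74) = 1172 + 13252 = 14424; working-age = 35000; ratio = 14424/35000 × 100 = 41.2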